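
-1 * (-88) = 88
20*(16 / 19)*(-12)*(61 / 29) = -234240 / 551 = -425.12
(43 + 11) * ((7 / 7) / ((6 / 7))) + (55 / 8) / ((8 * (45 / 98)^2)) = 434651 / 6480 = 67.08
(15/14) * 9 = 135/14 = 9.64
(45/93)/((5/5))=15/31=0.48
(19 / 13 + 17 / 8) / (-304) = -373 / 31616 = -0.01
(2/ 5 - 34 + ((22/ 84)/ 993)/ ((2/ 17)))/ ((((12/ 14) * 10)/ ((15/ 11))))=-14012281/ 2621520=-5.35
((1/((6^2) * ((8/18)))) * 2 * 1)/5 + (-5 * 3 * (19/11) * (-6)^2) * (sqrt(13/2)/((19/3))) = 1/40 - 810 * sqrt(26)/11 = -375.45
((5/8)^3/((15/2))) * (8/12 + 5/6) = 25/512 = 0.05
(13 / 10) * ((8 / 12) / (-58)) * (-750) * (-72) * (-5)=117000 / 29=4034.48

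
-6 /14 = -3 /7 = -0.43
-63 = -63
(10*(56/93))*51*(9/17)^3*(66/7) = 3849120/8959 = 429.64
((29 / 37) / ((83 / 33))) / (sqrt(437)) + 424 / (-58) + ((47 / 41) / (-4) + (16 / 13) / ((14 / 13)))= -214869 / 33292 + 957*sqrt(437) / 1342027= -6.44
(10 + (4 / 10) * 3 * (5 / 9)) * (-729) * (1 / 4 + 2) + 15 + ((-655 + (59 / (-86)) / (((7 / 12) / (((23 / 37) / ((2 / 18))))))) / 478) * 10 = -46566769448 / 2661743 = -17494.84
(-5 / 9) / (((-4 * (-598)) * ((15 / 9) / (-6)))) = 1 / 1196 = 0.00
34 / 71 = 0.48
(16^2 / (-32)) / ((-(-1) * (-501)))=8 / 501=0.02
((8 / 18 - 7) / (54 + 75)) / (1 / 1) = -59 / 1161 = -0.05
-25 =-25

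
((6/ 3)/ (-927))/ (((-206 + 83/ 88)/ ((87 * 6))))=10208/ 1858635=0.01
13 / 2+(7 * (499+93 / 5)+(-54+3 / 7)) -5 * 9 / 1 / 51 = 3575.25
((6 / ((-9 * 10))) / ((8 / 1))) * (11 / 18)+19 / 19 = 2149 / 2160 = 0.99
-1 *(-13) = 13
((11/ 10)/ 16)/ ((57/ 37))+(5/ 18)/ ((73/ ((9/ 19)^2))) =575309/ 12649440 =0.05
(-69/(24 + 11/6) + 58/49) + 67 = 65.51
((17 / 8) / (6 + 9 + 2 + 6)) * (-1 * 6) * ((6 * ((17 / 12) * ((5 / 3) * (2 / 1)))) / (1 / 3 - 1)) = 4335 / 184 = 23.56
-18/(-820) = 9/410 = 0.02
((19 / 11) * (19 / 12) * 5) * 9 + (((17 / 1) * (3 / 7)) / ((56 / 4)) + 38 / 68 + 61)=6786023 / 36652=185.15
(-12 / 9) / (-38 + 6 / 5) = 5 / 138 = 0.04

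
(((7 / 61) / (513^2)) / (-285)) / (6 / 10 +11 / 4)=-28 / 61307587071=-0.00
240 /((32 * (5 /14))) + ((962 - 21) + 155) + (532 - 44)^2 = 239261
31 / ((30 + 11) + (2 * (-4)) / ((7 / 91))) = -31 / 63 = -0.49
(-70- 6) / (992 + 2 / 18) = -684 / 8929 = -0.08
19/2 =9.50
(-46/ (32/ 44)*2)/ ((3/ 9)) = -759/ 2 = -379.50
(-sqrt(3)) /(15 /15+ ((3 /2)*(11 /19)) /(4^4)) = -9728*sqrt(3) /9761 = -1.73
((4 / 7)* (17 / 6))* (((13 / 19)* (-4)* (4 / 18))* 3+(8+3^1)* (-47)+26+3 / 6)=-954125 / 1197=-797.10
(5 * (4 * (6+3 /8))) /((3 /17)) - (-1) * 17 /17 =1447 /2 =723.50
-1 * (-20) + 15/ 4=95/ 4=23.75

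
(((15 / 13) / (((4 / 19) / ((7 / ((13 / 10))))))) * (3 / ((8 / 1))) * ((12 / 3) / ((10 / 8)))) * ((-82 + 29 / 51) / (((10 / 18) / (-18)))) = 268441614 / 2873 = 93436.00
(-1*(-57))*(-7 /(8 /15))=-748.12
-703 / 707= -0.99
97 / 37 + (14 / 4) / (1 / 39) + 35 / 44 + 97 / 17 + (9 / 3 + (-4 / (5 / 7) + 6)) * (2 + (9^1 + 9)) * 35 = 69899141 / 27676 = 2525.62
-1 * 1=-1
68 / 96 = 17 / 24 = 0.71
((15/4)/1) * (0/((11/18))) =0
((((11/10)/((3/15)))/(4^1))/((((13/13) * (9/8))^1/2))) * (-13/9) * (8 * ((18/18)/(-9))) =2288/729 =3.14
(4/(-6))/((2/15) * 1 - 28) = 5/209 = 0.02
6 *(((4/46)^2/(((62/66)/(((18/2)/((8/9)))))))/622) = 8019/10200178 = 0.00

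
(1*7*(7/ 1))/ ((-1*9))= -49/ 9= -5.44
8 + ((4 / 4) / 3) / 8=193 / 24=8.04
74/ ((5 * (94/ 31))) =1147/ 235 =4.88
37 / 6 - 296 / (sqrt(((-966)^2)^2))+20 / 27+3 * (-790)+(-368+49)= -3754216637 / 1399734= -2682.09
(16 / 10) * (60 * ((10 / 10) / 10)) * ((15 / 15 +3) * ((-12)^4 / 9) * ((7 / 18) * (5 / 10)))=86016 / 5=17203.20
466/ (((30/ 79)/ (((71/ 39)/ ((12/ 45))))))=1306897/ 156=8377.54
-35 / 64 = -0.55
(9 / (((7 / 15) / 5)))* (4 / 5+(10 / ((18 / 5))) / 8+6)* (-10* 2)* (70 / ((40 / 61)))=-11771475 / 8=-1471434.38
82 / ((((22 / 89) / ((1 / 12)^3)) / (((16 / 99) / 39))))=3649 / 4586868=0.00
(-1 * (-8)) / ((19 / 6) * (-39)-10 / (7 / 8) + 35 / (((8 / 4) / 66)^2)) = 112 / 531721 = 0.00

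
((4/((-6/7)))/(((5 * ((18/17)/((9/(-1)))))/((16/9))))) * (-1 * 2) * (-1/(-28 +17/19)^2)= 1374688/35805375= 0.04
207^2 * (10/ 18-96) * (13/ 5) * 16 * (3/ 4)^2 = -478494783/ 5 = -95698956.60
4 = 4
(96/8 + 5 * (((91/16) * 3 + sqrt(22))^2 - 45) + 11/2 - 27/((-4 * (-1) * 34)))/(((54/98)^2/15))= 5462275 * sqrt(22)/648 + 23648973635/352512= 106624.57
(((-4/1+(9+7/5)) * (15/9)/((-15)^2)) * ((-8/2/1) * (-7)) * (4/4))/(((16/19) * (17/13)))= 13832/11475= 1.21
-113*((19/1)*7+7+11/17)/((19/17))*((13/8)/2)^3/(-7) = 593592051/544768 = 1089.62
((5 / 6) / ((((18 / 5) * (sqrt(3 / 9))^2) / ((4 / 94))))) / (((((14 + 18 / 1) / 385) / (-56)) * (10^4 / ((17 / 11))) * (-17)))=49 / 270720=0.00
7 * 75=525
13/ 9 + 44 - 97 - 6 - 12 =-626/ 9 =-69.56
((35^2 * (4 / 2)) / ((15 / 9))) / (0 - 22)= -735 / 11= -66.82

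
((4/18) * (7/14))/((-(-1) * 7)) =1/63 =0.02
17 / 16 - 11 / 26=0.64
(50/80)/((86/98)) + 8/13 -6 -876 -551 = -6402439/4472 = -1431.67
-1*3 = -3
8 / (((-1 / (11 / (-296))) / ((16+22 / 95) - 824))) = -240.15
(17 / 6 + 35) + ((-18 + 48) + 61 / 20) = 4253 / 60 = 70.88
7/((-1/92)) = -644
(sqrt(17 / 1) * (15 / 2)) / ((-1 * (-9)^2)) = -0.38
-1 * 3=-3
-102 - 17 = -119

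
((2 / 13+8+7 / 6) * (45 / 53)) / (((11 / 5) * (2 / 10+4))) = 90875 / 106106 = 0.86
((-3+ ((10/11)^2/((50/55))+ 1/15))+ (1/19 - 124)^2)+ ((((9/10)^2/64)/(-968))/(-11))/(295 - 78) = 246010475813023403/16015341619200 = 15360.93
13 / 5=2.60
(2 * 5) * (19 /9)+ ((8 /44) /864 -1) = 95569 /4752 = 20.11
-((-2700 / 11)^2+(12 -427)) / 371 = -1034255 / 6413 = -161.27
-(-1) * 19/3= 19/3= 6.33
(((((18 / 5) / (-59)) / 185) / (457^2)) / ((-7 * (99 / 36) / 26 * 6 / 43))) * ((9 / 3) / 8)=5031 / 877640931475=0.00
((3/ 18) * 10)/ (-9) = -5/ 27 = -0.19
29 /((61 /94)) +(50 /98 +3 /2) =279165 /5978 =46.70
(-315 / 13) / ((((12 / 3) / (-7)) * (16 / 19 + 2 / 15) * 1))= 628425 / 14456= 43.47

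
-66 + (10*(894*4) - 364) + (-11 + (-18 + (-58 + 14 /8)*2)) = 70377 /2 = 35188.50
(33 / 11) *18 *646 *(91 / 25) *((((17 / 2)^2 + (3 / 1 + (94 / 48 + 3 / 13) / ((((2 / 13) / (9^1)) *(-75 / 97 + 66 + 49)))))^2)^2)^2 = 896022917711506671097625197358464523260084969654958123292820491 / 6097586385229169242504564792360960000000000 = 146947146149833661590.06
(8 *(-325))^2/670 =676000/67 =10089.55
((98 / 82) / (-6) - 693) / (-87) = 170527 / 21402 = 7.97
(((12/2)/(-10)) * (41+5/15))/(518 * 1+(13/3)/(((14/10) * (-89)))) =-231756/4840385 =-0.05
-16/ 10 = -1.60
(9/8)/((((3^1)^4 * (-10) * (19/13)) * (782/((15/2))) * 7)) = -13/9984576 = -0.00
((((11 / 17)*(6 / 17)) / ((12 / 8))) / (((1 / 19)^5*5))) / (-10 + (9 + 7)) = 12566.13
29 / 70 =0.41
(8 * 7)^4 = 9834496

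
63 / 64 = 0.98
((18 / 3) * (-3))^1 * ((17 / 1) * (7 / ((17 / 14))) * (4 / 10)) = -3528 / 5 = -705.60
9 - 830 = -821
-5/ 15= -1/ 3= -0.33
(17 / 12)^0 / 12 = 1 / 12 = 0.08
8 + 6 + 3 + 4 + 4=25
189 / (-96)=-63 / 32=-1.97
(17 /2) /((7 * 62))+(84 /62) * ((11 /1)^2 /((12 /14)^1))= 166029 /868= 191.28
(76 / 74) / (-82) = -19 / 1517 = -0.01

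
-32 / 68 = -8 / 17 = -0.47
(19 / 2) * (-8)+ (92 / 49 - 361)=-21321 / 49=-435.12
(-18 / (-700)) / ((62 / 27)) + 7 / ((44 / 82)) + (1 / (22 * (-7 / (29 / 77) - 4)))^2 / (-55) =16179021017909 / 1239140036750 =13.06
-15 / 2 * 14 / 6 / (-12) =35 / 24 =1.46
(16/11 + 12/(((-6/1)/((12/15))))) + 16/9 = 808/495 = 1.63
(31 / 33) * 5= 155 / 33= 4.70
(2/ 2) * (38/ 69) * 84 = 1064/ 23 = 46.26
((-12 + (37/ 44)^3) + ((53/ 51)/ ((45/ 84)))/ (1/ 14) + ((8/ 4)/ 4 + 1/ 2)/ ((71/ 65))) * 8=77120342239/ 578346120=133.35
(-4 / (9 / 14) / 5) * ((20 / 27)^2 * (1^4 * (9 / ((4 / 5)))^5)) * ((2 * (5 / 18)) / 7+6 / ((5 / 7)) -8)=-471875 / 8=-58984.38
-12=-12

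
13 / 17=0.76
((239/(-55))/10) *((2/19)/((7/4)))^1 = -956/36575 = -0.03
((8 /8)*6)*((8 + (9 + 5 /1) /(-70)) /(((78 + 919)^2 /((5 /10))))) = 117 /4970045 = 0.00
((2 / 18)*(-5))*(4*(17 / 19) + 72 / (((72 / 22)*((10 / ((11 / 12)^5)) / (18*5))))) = -172998455 / 2363904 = -73.18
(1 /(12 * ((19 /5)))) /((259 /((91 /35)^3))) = 2197 /1476300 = 0.00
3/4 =0.75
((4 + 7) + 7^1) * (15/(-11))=-270/11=-24.55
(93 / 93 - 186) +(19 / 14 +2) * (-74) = -3034 / 7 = -433.43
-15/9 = -5/3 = -1.67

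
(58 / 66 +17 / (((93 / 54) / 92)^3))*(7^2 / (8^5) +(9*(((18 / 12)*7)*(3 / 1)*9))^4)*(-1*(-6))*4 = 3538149923532973142143845411155 / 1342263296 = 2635958186502458860458.81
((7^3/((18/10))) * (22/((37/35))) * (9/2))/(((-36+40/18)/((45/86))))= -267411375/967328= -276.44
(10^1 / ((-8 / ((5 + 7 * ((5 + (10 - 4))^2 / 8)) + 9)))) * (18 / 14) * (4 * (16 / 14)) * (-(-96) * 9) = -5326560 / 7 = -760937.14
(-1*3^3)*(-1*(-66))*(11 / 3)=-6534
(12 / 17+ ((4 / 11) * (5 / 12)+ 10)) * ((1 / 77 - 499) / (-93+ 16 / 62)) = 7254880462 / 124191375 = 58.42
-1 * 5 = -5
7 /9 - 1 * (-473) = 4264 /9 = 473.78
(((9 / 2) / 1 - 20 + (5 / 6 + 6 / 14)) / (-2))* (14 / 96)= 299 / 288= 1.04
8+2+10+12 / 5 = 112 / 5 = 22.40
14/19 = 0.74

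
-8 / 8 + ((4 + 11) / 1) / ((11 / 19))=274 / 11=24.91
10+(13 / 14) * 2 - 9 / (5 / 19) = -782 / 35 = -22.34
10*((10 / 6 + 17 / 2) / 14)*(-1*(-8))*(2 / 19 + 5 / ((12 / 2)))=65270 / 1197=54.53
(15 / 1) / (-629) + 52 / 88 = 0.57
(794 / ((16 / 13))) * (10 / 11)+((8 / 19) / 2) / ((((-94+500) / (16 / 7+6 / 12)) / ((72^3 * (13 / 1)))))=7595.50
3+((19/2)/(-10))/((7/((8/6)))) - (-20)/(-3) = -404/105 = -3.85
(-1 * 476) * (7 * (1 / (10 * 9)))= -1666 / 45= -37.02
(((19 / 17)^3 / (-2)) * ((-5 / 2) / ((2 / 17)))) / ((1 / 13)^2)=5795855 / 2312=2506.86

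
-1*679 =-679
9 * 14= 126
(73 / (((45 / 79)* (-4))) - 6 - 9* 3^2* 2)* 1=-36007 / 180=-200.04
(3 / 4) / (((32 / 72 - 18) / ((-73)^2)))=-143883 / 632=-227.66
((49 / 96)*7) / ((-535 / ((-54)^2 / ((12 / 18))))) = -250047 / 8560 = -29.21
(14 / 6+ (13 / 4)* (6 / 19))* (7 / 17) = 2681 / 1938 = 1.38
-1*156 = -156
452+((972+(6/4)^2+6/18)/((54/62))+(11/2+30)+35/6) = 522385/324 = 1612.30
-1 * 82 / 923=-82 / 923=-0.09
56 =56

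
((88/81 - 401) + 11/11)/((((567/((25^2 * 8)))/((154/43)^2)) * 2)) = -273682640000/12131289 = -22560.06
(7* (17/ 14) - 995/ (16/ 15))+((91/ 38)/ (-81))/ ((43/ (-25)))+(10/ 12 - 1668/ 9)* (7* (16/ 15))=-12186602081/ 5294160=-2301.90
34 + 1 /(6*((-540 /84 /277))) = 7241 /270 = 26.82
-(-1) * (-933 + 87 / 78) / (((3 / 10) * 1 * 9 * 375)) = -0.92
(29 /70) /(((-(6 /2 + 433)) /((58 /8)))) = -841 /122080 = -0.01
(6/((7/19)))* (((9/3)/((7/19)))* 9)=58482/49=1193.51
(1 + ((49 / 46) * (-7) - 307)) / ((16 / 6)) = -43257 / 368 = -117.55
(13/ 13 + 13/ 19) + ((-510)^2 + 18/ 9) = 4941970/ 19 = 260103.68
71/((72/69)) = 1633/24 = 68.04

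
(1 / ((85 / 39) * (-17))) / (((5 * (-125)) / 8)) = 312 / 903125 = 0.00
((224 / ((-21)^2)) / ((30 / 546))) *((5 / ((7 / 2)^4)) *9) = 6656 / 2401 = 2.77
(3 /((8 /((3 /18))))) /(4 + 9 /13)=0.01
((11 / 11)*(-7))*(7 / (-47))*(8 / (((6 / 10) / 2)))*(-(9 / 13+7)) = -392000 / 1833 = -213.86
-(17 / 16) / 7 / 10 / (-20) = 17 / 22400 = 0.00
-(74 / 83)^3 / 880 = -0.00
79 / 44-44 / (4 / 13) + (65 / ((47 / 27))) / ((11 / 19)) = -14421 / 188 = -76.71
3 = 3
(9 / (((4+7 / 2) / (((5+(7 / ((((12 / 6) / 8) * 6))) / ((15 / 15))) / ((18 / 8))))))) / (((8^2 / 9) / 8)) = 29 / 5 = 5.80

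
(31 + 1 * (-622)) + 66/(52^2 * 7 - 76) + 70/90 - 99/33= -16775039/28278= -593.22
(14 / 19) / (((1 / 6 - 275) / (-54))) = 4536 / 31331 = 0.14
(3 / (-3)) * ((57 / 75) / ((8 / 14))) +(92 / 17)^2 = 807963 / 28900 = 27.96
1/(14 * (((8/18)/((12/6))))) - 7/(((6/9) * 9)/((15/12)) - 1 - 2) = -899/252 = -3.57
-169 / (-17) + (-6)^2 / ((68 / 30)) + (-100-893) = -16442 / 17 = -967.18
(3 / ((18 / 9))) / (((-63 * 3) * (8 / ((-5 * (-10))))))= -25 / 504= -0.05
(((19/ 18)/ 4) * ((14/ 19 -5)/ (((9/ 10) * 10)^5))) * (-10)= 5/ 26244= 0.00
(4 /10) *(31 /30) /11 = 31 /825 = 0.04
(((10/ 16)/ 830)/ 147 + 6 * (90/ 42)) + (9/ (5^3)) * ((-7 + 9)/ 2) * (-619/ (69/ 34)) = -5109524933/ 561246000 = -9.10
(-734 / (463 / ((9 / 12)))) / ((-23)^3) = 1101 / 11266642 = 0.00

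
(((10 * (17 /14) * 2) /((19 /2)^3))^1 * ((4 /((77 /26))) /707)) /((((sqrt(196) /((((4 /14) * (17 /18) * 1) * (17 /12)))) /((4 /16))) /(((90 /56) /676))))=122825 /139858124562156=0.00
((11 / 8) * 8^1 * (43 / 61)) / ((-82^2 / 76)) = -8987 / 102541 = -0.09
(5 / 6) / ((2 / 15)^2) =375 / 8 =46.88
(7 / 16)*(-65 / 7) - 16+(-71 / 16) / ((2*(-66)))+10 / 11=-3671 / 192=-19.12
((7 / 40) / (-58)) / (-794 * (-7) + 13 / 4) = -7 / 12902100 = -0.00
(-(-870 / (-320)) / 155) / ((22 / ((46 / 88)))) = -2001 / 4801280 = -0.00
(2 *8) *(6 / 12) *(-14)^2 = 1568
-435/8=-54.38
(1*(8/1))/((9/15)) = 40/3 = 13.33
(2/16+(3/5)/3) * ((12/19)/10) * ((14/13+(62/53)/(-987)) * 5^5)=22860875/331303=69.00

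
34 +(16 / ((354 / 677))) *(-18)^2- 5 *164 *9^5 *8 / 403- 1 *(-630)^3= 5922749728442 / 23777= 249095753.39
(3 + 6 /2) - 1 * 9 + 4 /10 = -13 /5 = -2.60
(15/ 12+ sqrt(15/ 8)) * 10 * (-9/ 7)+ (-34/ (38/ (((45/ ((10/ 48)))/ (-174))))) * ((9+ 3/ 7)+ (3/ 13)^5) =-45 * sqrt(30)/ 14 - 16034433939/ 2864154202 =-23.20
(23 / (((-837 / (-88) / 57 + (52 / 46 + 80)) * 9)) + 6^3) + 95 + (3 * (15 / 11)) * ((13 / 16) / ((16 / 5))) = 312.07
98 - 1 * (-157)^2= -24551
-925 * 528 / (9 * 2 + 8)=-244200 / 13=-18784.62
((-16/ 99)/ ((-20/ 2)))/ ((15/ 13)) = 104/ 7425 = 0.01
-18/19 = -0.95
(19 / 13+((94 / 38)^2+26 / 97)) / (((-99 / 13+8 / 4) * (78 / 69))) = -41088235 / 33231133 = -1.24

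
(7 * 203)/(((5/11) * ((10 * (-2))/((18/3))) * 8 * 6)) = -15631/800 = -19.54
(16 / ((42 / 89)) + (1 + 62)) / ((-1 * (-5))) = 407 / 21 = 19.38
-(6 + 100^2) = -10006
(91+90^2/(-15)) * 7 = -3143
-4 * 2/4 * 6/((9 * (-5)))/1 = 4/15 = 0.27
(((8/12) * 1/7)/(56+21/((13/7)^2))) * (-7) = -338/31479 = -0.01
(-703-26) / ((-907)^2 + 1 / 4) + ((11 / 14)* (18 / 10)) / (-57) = -112467981 / 4376494010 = -0.03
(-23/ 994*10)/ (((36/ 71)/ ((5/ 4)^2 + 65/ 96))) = -24725/ 24192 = -1.02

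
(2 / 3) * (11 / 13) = 22 / 39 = 0.56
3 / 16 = 0.19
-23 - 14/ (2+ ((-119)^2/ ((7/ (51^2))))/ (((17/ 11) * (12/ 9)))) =-234925161/ 10214135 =-23.00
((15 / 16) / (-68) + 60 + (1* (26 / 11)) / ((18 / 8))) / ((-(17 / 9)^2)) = -59169483 / 3458752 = -17.11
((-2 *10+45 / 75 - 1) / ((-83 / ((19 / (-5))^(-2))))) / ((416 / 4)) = 255 / 1558076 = 0.00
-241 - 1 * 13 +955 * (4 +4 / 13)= 50178 / 13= 3859.85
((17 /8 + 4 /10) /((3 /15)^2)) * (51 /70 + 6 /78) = 50.85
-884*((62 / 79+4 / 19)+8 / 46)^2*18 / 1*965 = -25019781647496480 / 1191837529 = -20992611.02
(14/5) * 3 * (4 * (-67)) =-11256/5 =-2251.20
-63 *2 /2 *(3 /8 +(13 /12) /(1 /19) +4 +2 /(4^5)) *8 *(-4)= 805119 /16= 50319.94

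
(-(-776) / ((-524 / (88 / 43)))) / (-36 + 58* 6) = -2134 / 219687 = -0.01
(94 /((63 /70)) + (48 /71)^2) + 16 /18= 1599868 /15123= 105.79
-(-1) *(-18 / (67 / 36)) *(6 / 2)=-1944 / 67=-29.01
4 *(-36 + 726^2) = 2108160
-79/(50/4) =-158/25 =-6.32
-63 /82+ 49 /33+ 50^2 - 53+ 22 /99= 2447.94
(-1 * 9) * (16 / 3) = -48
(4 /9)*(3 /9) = 4 /27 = 0.15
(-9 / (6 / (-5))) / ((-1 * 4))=-15 / 8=-1.88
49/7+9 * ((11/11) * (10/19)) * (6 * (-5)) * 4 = -10667/19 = -561.42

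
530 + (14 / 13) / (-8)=27553 / 52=529.87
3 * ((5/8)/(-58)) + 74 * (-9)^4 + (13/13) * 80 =225315601/464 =485593.97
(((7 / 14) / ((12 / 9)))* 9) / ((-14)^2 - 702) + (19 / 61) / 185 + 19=867724137 / 45681680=19.00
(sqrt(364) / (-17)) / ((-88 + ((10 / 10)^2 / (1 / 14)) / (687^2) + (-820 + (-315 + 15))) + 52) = 471969*sqrt(91) / 4637567275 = 0.00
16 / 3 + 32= 112 / 3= 37.33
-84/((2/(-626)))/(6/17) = 74494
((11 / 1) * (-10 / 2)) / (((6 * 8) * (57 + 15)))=-55 / 3456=-0.02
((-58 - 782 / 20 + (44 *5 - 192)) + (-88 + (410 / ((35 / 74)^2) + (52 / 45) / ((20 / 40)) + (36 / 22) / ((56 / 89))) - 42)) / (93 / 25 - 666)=-794882645 / 321272028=-2.47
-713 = -713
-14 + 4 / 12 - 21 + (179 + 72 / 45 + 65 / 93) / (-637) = -10352744 / 296205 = -34.95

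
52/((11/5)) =260/11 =23.64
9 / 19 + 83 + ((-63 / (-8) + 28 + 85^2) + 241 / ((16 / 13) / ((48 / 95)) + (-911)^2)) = 18066313102211 / 2459893064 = 7344.35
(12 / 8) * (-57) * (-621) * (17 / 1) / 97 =1805247 / 194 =9305.40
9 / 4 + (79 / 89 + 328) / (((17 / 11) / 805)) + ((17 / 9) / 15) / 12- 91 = 209838958123 / 1225530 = 171223.03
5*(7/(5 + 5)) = 7/2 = 3.50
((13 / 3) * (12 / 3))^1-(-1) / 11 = 575 / 33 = 17.42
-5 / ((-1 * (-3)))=-5 / 3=-1.67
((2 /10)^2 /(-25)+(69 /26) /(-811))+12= 158080789 /13178750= 12.00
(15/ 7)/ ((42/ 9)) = 45/ 98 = 0.46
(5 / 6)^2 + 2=97 / 36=2.69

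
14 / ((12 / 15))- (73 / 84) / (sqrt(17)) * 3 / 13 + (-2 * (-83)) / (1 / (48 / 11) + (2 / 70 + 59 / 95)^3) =4935117793865 / 14209422278- 73 * sqrt(17) / 6188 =347.26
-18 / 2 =-9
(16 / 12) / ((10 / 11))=22 / 15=1.47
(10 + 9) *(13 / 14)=247 / 14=17.64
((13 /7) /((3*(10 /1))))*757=9841 /210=46.86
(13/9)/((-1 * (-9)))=13/81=0.16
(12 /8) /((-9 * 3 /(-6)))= 1 /3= 0.33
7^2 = 49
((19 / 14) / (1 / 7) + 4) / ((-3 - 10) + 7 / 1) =-9 / 4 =-2.25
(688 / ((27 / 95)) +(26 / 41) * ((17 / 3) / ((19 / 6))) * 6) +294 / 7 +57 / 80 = 2470.26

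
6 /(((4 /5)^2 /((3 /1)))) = 225 /8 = 28.12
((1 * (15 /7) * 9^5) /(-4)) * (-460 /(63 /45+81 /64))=32595048000 /5971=5458892.65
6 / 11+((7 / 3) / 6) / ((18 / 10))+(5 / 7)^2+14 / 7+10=1158859 / 87318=13.27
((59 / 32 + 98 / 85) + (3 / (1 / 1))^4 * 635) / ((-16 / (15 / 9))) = -46637117 / 8704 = -5358.12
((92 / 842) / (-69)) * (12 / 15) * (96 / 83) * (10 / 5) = -512 / 174715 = -0.00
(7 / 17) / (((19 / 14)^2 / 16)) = 21952 / 6137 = 3.58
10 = 10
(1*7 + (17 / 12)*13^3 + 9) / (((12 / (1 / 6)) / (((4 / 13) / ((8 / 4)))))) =37541 / 5616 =6.68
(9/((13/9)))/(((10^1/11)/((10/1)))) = 891/13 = 68.54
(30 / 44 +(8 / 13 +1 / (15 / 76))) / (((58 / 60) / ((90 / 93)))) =819030 / 128557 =6.37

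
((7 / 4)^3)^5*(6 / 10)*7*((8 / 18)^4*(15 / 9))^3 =830823264240025 / 162679413013056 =5.11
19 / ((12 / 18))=57 / 2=28.50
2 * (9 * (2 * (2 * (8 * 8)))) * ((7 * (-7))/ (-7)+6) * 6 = 359424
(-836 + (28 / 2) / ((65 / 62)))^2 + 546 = 2861561634 / 4225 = 677292.69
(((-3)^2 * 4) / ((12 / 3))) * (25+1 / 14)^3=389191959 / 2744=141833.80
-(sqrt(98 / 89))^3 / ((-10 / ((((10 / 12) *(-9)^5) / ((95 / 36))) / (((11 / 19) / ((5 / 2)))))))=-60761421 *sqrt(178) / 87131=-9303.90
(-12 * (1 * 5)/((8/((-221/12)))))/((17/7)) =455/8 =56.88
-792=-792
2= 2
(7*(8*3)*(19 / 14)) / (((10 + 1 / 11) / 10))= 8360 / 37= 225.95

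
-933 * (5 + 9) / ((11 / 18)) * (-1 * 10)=2351160 / 11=213741.82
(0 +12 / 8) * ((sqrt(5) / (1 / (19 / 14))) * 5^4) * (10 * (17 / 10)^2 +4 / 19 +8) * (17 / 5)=8990025 * sqrt(5) / 56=358969.77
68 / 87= 0.78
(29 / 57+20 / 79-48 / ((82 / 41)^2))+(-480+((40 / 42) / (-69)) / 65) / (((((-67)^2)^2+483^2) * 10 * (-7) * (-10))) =-30635035226836843 / 2726006584596750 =-11.24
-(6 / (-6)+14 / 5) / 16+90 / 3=2391 / 80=29.89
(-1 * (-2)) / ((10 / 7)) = 7 / 5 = 1.40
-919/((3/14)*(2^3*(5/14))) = -45031/30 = -1501.03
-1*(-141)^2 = -19881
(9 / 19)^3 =729 / 6859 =0.11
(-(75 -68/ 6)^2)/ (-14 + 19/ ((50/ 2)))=912025/ 2979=306.15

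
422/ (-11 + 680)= 422/ 669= 0.63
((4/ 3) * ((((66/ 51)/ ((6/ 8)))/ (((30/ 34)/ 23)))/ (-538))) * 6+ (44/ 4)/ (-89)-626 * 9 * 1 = -6070615429/ 1077345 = -5634.79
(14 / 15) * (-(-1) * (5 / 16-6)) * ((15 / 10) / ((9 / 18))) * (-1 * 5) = 637 / 8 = 79.62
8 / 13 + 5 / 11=153 / 143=1.07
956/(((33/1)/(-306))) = -97512/11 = -8864.73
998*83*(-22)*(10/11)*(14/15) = -4638704/3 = -1546234.67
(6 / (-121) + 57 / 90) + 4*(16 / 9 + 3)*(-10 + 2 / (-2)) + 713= 5481607 / 10890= 503.36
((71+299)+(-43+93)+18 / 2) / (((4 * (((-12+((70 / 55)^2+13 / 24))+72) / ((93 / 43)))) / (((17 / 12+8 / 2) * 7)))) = 2196529335 / 15524462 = 141.49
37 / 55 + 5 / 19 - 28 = -28282 / 1045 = -27.06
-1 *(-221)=221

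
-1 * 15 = -15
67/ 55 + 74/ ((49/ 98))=8207/ 55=149.22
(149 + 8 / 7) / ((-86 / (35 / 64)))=-5255 / 5504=-0.95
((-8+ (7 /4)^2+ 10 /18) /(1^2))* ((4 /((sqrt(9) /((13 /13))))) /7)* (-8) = 1262 /189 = 6.68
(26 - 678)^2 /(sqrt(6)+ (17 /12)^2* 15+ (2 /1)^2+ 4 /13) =5696033111808 /458753473 - 165525295104* sqrt(6) /458753473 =11532.51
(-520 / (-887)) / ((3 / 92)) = 47840 / 2661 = 17.98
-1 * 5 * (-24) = 120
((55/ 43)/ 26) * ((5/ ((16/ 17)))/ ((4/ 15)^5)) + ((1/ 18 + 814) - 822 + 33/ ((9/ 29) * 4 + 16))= 3869568666689/ 20606976000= 187.78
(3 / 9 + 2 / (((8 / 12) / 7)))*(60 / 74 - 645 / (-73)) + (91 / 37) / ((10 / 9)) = 5618187 / 27010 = 208.00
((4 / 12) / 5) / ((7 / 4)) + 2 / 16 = 137 / 840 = 0.16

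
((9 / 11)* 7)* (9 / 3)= 189 / 11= 17.18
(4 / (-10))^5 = -32 / 3125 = -0.01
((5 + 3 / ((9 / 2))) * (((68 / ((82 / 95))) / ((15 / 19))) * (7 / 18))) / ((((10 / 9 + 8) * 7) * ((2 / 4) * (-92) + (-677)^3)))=-104329 / 9388717874982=-0.00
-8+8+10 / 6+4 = 17 / 3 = 5.67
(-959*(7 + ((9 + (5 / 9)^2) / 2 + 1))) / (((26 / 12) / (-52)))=7863800 / 27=291251.85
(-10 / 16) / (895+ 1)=-5 / 7168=-0.00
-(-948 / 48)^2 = -6241 / 16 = -390.06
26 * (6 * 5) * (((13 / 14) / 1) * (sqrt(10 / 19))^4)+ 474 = 1704798 / 2527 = 674.63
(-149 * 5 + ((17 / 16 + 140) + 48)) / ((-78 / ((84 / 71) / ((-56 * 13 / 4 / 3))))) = -26685 / 191984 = -0.14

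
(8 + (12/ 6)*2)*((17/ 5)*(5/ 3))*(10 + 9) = 1292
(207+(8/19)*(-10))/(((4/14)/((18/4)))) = 242739/76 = 3193.93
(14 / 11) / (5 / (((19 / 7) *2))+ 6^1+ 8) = 76 / 891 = 0.09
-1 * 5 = -5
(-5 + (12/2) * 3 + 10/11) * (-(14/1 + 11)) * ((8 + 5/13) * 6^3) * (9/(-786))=135083700/18733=7211.00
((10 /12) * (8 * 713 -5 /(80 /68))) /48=98.95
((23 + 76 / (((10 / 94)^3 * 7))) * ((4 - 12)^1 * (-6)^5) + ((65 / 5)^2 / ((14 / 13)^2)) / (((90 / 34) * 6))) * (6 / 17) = 744066016866233 / 3748500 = 198497003.30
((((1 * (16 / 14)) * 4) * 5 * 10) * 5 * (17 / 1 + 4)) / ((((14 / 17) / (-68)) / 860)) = -11929920000 / 7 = -1704274285.71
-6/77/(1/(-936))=5616/77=72.94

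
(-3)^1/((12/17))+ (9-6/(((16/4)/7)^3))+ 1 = -845/32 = -26.41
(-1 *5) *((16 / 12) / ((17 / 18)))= -7.06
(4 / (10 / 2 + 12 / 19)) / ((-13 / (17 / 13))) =-1292 / 18083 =-0.07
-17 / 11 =-1.55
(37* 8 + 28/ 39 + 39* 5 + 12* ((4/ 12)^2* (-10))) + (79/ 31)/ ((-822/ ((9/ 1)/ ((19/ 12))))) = 501811281/ 1049009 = 478.37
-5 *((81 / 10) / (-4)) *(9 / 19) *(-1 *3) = -2187 / 152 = -14.39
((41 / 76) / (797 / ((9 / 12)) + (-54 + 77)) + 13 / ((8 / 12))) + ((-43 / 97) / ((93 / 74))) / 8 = 10861471021 / 558246543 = 19.46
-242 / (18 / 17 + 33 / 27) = -37026 / 349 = -106.09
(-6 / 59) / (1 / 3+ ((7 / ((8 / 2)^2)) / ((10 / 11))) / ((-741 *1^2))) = -711360 / 2327137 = -0.31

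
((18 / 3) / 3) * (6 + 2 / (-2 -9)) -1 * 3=95 / 11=8.64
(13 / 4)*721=9373 / 4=2343.25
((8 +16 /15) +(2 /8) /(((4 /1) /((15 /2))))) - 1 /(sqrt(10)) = 4577 /480 - sqrt(10) /10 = 9.22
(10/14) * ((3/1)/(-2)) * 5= -75/14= -5.36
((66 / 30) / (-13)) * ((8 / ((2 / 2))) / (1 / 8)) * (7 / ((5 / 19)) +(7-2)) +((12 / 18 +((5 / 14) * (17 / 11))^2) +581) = 5543046539 / 23123100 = 239.72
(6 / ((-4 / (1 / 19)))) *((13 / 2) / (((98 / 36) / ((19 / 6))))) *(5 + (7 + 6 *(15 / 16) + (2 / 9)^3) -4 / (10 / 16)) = -4259333 / 635040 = -6.71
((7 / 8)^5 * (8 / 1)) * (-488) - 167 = -1110731 / 512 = -2169.40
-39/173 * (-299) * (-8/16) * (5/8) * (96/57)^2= -3731520/62453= -59.75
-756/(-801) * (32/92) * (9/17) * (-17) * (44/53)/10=-133056/542455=-0.25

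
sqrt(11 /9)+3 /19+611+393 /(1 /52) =sqrt(11) /3+399896 /19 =21048.26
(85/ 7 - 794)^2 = 29953729/ 49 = 611300.59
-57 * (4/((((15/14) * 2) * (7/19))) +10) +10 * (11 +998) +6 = 9237.20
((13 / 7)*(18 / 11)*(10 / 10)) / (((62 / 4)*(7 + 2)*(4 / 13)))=169 / 2387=0.07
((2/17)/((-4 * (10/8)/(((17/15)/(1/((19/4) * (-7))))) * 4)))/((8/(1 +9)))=0.28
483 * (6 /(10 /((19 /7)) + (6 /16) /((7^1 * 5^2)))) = 77086800 /98057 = 786.14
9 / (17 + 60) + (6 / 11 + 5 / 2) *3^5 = 740.16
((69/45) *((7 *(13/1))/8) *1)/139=2093/16680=0.13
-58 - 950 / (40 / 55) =-5457 / 4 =-1364.25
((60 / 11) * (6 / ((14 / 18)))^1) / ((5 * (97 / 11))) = 648 / 679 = 0.95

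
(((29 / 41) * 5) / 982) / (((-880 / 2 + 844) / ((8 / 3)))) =145 / 6099693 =0.00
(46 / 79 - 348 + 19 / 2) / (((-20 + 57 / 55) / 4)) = 5873010 / 82397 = 71.28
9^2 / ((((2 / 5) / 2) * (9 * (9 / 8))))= 40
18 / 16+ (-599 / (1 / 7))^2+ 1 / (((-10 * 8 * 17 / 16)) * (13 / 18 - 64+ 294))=49650153602861 / 2824040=17581250.12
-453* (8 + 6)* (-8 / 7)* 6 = 43488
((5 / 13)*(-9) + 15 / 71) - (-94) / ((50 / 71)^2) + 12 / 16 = 431597867 / 2307500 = 187.04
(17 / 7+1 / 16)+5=839 / 112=7.49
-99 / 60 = -33 / 20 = -1.65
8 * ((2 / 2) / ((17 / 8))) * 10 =640 / 17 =37.65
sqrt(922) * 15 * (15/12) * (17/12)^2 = 7225 * sqrt(922)/192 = 1142.62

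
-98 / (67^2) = -98 / 4489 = -0.02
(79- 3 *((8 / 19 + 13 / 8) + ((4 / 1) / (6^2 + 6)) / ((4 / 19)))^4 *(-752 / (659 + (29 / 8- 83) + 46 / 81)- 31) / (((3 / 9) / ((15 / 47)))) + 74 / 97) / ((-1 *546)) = -4869357313583642277512771 / 719660081754002789277696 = -6.77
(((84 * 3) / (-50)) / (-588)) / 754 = 3 / 263900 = 0.00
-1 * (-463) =463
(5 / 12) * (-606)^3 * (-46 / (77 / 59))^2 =-683008828613640 / 5929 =-115197980875.97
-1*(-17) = 17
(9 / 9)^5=1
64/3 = 21.33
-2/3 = -0.67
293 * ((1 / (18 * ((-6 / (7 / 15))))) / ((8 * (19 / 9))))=-2051 / 27360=-0.07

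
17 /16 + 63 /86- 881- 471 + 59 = -888349 /688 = -1291.20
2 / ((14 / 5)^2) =25 / 98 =0.26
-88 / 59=-1.49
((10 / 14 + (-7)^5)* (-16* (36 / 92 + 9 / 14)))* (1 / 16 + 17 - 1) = 5034045582 / 1127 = 4466766.27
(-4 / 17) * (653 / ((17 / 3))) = -7836 / 289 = -27.11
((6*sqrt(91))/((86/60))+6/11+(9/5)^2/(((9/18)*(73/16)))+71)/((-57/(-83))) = 4980*sqrt(91)/817+121577321/1144275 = 164.40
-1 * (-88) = 88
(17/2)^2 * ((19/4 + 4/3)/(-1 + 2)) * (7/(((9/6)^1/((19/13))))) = 2805901/936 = 2997.76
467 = 467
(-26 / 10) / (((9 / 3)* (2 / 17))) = -221 / 30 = -7.37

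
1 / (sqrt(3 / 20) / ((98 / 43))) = 5.88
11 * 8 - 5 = 83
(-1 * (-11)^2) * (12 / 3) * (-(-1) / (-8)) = 121 / 2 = 60.50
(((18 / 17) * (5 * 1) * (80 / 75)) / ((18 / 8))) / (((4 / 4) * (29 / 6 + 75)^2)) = 1536 / 3900497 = 0.00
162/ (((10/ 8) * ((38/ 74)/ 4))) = 95904/ 95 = 1009.52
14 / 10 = 7 / 5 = 1.40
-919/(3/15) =-4595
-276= -276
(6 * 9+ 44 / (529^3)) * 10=79939380500 / 148035889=540.00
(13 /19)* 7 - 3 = 34 /19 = 1.79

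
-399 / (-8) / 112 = 57 / 128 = 0.45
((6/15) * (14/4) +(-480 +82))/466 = -1983/2330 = -0.85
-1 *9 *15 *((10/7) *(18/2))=-12150/7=-1735.71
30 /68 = 15 /34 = 0.44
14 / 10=7 / 5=1.40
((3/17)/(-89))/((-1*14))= 3/21182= 0.00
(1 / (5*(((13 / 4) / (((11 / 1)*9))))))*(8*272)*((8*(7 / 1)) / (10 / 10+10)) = 4386816 / 65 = 67489.48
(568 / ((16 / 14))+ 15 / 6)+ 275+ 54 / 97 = 150361 / 194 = 775.06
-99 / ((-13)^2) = -99 / 169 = -0.59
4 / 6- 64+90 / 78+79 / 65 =-11888 / 195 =-60.96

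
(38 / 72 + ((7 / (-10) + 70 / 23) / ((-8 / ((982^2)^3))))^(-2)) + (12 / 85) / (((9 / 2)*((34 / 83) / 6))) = 11717419708177956923085107293055405613690161 / 11868225106007074108508485005252091962016080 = 0.99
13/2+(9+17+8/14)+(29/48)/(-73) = 810973/24528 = 33.06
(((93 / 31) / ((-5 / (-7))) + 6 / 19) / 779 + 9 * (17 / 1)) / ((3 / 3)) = 11323194 / 74005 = 153.01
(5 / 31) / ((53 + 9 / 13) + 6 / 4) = 26 / 8897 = 0.00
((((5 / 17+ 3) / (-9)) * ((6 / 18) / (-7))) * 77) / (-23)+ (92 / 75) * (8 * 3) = 7754552 / 263925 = 29.38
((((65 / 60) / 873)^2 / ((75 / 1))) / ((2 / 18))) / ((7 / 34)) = 0.00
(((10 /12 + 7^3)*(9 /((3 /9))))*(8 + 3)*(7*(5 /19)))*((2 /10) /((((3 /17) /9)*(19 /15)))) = 1093689135 /722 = 1514804.90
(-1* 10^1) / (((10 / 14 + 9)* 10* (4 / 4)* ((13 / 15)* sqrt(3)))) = -35* sqrt(3) / 884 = -0.07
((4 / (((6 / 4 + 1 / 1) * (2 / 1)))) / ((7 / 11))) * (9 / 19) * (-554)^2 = 121538736 / 665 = 182765.02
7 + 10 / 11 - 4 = 43 / 11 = 3.91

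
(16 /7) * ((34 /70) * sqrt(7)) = 2.94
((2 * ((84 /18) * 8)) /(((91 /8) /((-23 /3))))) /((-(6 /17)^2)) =404.00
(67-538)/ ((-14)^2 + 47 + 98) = -471/ 341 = -1.38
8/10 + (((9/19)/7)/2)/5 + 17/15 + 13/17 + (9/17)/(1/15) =722117/67830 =10.65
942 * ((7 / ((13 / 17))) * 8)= 896784 / 13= 68983.38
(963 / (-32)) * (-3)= 2889 / 32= 90.28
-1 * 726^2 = -527076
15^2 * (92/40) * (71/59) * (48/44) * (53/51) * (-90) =-701046900/11033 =-63540.91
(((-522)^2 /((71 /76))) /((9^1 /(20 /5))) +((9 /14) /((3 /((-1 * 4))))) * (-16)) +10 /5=64435138 /497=129648.16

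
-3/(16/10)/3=-5/8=-0.62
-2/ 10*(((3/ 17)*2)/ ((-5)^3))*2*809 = 9708/ 10625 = 0.91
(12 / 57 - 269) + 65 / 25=-25288 / 95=-266.19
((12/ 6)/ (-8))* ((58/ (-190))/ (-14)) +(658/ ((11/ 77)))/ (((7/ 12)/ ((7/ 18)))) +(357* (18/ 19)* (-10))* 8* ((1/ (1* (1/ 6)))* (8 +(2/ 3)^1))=-22406006647/ 15960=-1403885.13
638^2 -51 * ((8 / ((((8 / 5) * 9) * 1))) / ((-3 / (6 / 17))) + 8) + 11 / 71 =406639.49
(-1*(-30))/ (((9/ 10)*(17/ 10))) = 1000/ 51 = 19.61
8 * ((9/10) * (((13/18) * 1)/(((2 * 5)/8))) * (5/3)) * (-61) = -6344/15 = -422.93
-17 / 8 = -2.12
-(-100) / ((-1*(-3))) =100 / 3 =33.33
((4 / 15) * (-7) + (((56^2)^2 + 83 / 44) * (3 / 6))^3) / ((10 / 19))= 23091889118023874852722825151 / 102220800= 225902058270174708598.67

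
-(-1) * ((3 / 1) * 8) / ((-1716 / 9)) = -18 / 143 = -0.13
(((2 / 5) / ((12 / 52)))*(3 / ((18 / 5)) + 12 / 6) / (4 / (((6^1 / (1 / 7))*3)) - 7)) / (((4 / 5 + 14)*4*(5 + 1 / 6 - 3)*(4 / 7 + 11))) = -833 / 1754244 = -0.00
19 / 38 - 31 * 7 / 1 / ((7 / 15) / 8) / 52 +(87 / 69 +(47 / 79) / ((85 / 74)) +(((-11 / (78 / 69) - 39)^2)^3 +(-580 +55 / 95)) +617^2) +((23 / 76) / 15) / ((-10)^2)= 910459709388238934879200817 / 67987458259656000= 13391583281.60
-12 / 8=-3 / 2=-1.50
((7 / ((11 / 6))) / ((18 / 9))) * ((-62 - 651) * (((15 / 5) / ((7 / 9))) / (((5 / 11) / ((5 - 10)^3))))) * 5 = 7219125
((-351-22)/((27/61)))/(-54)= 22753/1458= 15.61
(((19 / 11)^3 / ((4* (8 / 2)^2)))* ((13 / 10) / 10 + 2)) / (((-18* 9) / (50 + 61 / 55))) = -456308693 / 8433216000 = -0.05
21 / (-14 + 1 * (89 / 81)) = -1701 / 1045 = -1.63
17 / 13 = 1.31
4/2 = 2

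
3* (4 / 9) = 4 / 3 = 1.33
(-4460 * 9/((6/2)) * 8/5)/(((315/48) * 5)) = -114176/175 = -652.43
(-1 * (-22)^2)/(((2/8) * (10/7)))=-6776/5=-1355.20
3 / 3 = 1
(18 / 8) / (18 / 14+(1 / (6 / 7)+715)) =189 / 60266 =0.00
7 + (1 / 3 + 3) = 31 / 3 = 10.33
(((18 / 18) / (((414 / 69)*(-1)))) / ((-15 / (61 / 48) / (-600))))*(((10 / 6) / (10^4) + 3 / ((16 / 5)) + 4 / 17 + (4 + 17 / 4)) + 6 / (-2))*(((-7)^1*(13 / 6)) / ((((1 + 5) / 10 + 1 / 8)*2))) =1818346621 / 3194640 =569.19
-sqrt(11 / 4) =-sqrt(11) / 2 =-1.66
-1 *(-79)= 79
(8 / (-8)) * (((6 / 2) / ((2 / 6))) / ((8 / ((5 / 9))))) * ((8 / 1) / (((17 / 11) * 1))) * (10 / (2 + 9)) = -50 / 17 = -2.94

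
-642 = -642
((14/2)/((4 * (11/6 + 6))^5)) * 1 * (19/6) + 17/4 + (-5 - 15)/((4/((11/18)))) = 157789461773/132102724032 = 1.19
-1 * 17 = -17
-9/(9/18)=-18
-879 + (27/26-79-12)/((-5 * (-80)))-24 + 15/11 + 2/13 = -103155329/114400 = -901.71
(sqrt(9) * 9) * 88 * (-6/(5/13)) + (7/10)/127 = -9414661/254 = -37065.59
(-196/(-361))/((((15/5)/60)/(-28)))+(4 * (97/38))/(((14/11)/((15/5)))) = -707501/2527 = -279.98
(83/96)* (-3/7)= -83/224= -0.37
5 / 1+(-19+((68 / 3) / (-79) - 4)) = -4334 / 237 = -18.29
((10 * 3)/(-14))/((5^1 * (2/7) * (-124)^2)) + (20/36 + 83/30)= 4597289/1383840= 3.32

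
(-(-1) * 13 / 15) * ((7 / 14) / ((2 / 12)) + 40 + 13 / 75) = 42094 / 1125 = 37.42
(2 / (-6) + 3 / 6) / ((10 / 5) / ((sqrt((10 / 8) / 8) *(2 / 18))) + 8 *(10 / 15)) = -5 / 11504 + 27 *sqrt(10) / 23008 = 0.00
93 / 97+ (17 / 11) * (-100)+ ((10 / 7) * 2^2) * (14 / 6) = -448951 / 3201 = -140.25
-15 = -15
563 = 563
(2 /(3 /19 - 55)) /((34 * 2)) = -19 /35428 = -0.00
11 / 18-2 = -25 / 18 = -1.39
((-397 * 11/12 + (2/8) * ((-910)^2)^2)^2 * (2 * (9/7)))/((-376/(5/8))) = -21161363652841788189253445/168448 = -125625496609290630872.75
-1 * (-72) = 72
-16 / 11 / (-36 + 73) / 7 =-16 / 2849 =-0.01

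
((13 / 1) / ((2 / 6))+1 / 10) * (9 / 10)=3519 / 100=35.19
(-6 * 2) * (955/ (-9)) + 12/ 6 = 3826/ 3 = 1275.33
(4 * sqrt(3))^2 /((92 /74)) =888 /23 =38.61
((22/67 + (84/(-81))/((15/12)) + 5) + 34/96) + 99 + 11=16621511/144720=114.85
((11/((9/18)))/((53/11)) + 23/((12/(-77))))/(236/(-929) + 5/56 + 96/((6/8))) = -107546614/96129969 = -1.12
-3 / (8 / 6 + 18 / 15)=-45 / 38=-1.18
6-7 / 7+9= 14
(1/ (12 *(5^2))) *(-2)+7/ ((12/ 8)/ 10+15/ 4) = 3487/ 1950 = 1.79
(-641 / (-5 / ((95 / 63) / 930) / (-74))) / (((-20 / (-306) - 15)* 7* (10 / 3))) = 7660591 / 173545750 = 0.04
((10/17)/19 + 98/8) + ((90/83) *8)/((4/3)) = 2014641/107236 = 18.79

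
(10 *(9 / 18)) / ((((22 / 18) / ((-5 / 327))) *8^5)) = -75 / 39288832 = -0.00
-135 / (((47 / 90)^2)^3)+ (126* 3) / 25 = -1789538831605638 / 269480383225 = -6640.70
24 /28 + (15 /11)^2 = 2301 /847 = 2.72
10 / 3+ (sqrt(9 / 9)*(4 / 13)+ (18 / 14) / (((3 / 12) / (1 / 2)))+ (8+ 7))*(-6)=-28376 / 273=-103.94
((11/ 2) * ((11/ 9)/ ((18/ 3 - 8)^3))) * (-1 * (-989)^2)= 118352641/ 144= 821893.34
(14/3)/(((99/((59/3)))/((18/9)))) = 1652/891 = 1.85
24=24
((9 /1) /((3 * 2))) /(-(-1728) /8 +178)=3 /788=0.00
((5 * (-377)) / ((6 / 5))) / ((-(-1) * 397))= -9425 / 2382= -3.96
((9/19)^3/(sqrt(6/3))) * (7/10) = 5103 * sqrt(2)/137180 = 0.05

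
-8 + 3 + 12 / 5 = -13 / 5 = -2.60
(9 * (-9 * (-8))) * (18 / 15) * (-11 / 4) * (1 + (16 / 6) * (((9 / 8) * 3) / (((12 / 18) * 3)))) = -11761.20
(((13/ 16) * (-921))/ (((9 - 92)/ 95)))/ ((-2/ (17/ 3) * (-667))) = 6445465/ 1771552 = 3.64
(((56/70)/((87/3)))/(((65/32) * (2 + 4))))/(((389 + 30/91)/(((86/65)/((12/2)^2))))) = 9632/45078973875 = 0.00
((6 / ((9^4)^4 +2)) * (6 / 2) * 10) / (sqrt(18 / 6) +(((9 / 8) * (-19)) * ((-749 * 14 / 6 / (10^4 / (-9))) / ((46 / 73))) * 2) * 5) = -0.00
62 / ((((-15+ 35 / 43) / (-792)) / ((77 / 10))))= 40645836 / 1525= 26653.01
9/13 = 0.69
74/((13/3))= 222/13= 17.08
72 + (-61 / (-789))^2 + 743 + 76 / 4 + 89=574590604 / 622521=923.01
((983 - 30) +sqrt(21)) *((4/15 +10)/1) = 154 *sqrt(21)/15 +146762/15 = 9831.18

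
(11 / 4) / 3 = 0.92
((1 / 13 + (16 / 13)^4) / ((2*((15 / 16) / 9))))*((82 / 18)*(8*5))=2074.29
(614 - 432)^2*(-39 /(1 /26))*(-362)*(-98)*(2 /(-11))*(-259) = -617227314570048 /11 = -56111574051822.55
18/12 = 3/2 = 1.50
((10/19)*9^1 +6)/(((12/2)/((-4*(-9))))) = 1224/19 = 64.42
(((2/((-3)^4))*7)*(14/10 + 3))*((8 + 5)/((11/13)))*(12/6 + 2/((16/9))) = 5915/162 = 36.51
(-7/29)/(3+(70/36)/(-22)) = -2772/33437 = -0.08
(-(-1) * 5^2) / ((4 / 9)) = 225 / 4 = 56.25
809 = 809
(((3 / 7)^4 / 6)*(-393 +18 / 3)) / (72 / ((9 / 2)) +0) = -10449 / 76832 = -0.14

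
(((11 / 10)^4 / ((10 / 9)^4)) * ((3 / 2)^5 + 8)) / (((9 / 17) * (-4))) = -90541510587 / 12800000000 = -7.07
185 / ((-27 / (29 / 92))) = -5365 / 2484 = -2.16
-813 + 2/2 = -812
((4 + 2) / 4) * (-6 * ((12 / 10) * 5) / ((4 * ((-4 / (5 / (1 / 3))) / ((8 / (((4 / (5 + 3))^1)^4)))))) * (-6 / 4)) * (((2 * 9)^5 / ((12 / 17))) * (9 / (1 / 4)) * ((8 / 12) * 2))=-1248928865280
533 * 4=2132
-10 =-10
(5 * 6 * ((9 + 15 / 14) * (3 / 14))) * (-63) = -57105 / 14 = -4078.93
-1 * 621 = -621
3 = 3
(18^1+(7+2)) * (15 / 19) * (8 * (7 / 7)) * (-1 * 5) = -16200 / 19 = -852.63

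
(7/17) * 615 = 4305/17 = 253.24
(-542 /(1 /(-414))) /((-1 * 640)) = -56097 /160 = -350.61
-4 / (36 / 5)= -5 / 9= -0.56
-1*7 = -7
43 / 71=0.61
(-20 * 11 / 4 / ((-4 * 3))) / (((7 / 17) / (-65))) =-60775 / 84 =-723.51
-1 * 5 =-5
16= 16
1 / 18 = 0.06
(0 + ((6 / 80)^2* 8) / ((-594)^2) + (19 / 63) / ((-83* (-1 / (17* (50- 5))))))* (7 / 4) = 12662892581 / 2603145600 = 4.86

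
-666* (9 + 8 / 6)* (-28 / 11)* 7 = 122624.73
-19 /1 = -19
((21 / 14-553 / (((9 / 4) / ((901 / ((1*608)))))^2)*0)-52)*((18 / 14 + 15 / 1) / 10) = -5757 / 70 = -82.24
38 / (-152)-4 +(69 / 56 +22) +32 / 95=102777 / 5320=19.32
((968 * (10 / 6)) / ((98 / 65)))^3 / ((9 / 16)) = 62273912272000000 / 28588707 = 2178269631.85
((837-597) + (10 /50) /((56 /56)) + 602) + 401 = 6216 /5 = 1243.20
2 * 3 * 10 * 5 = 300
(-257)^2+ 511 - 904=65656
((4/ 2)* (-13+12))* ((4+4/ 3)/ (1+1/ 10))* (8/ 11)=-2560/ 363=-7.05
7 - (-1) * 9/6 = 17/2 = 8.50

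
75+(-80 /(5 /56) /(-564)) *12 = 4421 /47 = 94.06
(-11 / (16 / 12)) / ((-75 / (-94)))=-517 / 50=-10.34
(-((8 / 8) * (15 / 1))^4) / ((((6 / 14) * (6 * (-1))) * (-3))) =-13125 / 2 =-6562.50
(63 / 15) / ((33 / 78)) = 546 / 55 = 9.93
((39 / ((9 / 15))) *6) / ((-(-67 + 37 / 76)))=1976 / 337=5.86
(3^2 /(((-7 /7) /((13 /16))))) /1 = -117 /16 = -7.31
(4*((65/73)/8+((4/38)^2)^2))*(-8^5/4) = -34734936064/9513433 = -3651.15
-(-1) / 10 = 1 / 10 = 0.10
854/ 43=19.86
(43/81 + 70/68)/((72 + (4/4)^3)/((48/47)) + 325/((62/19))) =0.01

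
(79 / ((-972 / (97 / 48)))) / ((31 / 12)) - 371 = -44723551 / 120528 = -371.06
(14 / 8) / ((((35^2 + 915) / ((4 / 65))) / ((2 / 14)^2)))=1 / 973700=0.00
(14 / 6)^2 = 49 / 9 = 5.44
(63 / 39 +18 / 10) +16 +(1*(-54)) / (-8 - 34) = 20.70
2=2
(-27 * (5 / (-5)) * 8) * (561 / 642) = 20196 / 107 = 188.75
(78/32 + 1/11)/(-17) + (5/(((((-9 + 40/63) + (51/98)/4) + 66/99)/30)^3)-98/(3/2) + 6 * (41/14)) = -429783168862794432421/1196088911562346032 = -359.32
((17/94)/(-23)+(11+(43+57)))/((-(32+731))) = -239965/1649606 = -0.15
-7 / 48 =-0.15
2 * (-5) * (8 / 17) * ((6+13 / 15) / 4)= -412 / 51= -8.08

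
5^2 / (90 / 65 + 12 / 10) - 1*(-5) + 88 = 17249 / 168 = 102.67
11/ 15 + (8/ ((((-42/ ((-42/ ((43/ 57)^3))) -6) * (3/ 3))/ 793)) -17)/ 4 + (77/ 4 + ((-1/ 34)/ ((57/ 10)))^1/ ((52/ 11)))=-69909801427889/ 259914152940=-268.97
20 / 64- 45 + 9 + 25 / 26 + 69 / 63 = -146899 / 4368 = -33.63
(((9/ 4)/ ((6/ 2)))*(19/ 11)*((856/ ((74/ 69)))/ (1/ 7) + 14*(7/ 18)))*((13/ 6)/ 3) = 459995263/ 87912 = 5232.45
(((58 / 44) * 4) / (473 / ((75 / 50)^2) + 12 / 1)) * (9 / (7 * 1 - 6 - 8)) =-2349 / 77000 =-0.03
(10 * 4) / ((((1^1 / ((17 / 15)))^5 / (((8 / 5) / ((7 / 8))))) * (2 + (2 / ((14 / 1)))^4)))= 249349606912 / 3647278125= 68.37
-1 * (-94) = 94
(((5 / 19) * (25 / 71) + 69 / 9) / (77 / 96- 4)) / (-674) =502432 / 139566191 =0.00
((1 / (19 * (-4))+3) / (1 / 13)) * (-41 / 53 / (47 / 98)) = -5928559 / 94658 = -62.63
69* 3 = 207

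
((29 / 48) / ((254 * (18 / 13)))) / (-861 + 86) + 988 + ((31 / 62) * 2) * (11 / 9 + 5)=169095724423 / 170078400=994.22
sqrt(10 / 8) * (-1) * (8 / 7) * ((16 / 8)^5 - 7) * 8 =-800 * sqrt(5) / 7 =-255.55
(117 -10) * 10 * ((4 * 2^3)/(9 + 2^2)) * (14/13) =479360/169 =2836.45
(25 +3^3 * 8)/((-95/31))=-7471/95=-78.64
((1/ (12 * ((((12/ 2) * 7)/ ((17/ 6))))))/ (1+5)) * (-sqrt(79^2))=-1343/ 18144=-0.07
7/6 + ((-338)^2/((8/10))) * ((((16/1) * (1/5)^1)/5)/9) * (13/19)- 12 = 11862851/1710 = 6937.34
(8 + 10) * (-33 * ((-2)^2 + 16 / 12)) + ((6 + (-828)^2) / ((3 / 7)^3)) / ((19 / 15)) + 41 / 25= 9793711687 / 1425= 6872780.13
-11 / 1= -11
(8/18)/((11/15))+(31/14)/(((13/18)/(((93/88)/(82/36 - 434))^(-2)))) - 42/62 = 1286032060175/2513511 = 511647.68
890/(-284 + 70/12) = -5340/1669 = -3.20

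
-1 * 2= -2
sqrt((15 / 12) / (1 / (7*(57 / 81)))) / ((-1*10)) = -sqrt(1995) / 180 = -0.25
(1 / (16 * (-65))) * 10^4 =-9.62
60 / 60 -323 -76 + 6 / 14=-2783 / 7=-397.57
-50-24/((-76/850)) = 4150/19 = 218.42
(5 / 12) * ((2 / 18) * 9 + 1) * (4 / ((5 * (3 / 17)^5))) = 2839714 / 729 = 3895.36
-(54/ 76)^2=-729/ 1444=-0.50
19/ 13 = 1.46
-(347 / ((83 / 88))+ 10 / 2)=-30951 / 83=-372.90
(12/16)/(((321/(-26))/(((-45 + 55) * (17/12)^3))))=-319345/184896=-1.73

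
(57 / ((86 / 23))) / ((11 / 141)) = 195.40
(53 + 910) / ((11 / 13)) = 12519 / 11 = 1138.09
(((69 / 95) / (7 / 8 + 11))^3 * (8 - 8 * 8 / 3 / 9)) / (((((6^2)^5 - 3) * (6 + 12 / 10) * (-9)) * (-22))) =6229504 / 416877266796006740625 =0.00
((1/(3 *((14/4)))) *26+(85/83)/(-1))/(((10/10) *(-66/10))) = -12655/57519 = -0.22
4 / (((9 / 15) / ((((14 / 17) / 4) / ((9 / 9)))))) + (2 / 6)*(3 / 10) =751 / 510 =1.47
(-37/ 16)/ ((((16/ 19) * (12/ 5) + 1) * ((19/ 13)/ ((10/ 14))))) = -12025/ 32144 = -0.37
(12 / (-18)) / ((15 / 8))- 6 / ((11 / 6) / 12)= -19616 / 495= -39.63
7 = 7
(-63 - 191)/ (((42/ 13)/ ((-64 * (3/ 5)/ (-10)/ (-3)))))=52832/ 525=100.63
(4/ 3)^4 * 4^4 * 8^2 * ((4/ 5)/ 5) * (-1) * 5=-16777216/ 405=-41425.22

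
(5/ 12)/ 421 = 5/ 5052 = 0.00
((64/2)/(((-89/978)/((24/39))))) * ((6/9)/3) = -166912/3471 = -48.09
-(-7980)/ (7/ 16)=18240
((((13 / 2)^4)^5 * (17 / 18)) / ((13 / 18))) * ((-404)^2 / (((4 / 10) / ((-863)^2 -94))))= 943956847484875736753358256897875 / 131072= 7201819209937101263071886000.00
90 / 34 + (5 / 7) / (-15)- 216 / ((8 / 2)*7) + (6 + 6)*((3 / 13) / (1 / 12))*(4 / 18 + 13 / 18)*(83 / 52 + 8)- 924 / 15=70727396 / 301665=234.46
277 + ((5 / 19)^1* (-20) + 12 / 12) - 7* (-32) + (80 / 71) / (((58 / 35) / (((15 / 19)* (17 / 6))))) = 19492342 / 39121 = 498.26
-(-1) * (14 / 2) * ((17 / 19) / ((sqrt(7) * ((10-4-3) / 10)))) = 170 * sqrt(7) / 57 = 7.89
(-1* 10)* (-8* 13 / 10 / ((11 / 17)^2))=30056 / 121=248.40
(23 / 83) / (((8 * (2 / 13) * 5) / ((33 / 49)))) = 9867 / 325360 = 0.03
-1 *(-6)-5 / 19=109 / 19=5.74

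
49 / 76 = 0.64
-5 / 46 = -0.11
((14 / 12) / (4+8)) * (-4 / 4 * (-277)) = 1939 / 72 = 26.93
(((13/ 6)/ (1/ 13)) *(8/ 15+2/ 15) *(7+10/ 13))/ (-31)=-1313/ 279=-4.71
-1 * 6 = -6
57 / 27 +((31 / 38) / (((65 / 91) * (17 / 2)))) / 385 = 1687954 / 799425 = 2.11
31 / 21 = 1.48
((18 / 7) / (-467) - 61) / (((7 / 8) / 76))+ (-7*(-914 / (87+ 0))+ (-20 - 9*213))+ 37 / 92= -1311727239643 / 183155532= -7161.82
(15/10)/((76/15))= 45/152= 0.30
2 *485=970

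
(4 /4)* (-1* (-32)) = 32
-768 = -768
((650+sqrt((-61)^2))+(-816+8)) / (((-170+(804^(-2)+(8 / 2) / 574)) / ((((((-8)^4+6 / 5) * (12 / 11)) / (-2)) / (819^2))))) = -11703407934656 / 6155931768581595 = -0.00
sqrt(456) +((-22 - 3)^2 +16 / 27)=2 * sqrt(114) +16891 / 27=646.95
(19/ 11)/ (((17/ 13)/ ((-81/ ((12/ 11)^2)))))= -89.90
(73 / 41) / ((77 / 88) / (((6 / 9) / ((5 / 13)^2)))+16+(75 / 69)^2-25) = -104420368 / 447146779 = -0.23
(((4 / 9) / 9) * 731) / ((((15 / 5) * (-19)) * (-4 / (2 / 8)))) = 731 / 18468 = 0.04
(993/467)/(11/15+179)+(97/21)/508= 70256491/3357838344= 0.02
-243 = -243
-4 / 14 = -2 / 7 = -0.29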